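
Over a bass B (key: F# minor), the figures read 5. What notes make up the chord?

B, D, F#

The written figures 5 are shorthand for 5/3: the 3 is implied.
A third above B in this key is D.
A fifth above B in this key is F#.
Together with the bass B, this spells B minor in root position.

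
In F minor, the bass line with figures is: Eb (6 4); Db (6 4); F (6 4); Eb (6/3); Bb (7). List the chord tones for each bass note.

Eb (6/4): Eb, Ab, C.
Db (6/4): Db, G, Bb.
F (6/4): F, Bb, Db.
Eb (6/3): Eb, G, C.
Bb (7/5/3): Bb, Db, F, Ab.

Eb, Ab, C | Db, G, Bb | F, Bb, Db | Eb, G, C | Bb, Db, F, Ab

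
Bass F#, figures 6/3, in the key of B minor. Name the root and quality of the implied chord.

The figures 6/3 indicate a triad in first inversion.
In first inversion the root lies a sixth above the bass: a sixth above F# in B minor is D.
The chord tones are F#, A, D, giving D major.

D major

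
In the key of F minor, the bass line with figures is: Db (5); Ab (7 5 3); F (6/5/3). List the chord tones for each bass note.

Db, F, Ab | Ab, C, Eb, G | F, Ab, C, Db

Db (5/3): Db, F, Ab.
Ab (7/5/3): Ab, C, Eb, G.
F (6/5/3): F, Ab, C, Db.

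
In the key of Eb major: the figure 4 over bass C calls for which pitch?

F

Counting 3 letter steps above C lands on F; in Eb major, that letter is F.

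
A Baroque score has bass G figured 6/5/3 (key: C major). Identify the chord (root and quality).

The figures 6/5/3 indicate a seventh chord in first inversion.
In first inversion the root lies a sixth above the bass: a sixth above G in C major is E.
The chord tones are G, B, D, E, giving E minor seventh.

E minor seventh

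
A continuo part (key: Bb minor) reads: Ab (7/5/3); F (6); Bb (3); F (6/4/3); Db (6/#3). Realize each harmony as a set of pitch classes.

Ab, C, Eb, Gb | F, Ab, Db | Bb, Db, F | F, Ab, Bb, Db | Db, F#, Bb

Ab (7/5/3): Ab, C, Eb, Gb.
F (6/3): F, Ab, Db.
Bb (5/3): Bb, Db, F.
F (6/4/3): F, Ab, Bb, Db.
Db (6/#3): Db, F#, Bb.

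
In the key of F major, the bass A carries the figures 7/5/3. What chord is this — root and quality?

A minor seventh

The figures 7/5/3 indicate a seventh chord in root position.
In root position the bass is the root, so the root is A.
The chord tones are A, C, E, G, giving A minor seventh.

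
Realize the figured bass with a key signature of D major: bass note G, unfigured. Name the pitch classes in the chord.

An unfigured bass implies 5/3.
A third above G in this key is B.
A fifth above G in this key is D.
Together with the bass G, this spells G major in root position.

G, B, D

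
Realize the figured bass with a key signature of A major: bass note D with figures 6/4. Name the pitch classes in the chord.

A fourth above D in this key is G#.
A sixth above D in this key is B.
Together with the bass D, this spells G# diminished in second inversion.

D, G#, B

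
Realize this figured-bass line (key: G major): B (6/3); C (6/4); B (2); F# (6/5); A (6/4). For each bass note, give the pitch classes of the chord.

B (6/3): B, D, G.
C (6/4): C, F#, A.
B (6/4/2): B, C, E, G.
F# (6/5/3): F#, A, C, D.
A (6/4): A, D, F#.

B, D, G | C, F#, A | B, C, E, G | F#, A, C, D | A, D, F#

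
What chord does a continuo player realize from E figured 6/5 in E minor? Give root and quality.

C major seventh

The figures 6/5 indicate a seventh chord in first inversion.
In first inversion the root lies a sixth above the bass: a sixth above E in E minor is C.
The chord tones are E, G, B, C, giving C major seventh.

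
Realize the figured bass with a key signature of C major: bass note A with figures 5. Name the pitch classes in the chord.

A, C, E

The written figures 5 are shorthand for 5/3: the 3 is implied.
A third above A in this key is C.
A fifth above A in this key is E.
Together with the bass A, this spells A minor in root position.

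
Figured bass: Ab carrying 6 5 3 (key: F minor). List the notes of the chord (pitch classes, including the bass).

Ab, C, Eb, F

A third above Ab in this key is C.
A fifth above Ab in this key is Eb.
A sixth above Ab in this key is F.
Together with the bass Ab, this spells F minor seventh in first inversion.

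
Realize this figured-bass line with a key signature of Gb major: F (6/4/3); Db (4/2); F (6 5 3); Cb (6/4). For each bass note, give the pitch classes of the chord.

F (6/4/3): F, Ab, Bb, Db.
Db (6/4/2): Db, Eb, Gb, Bb.
F (6/5/3): F, Ab, Cb, Db.
Cb (6/4): Cb, F, Ab.

F, Ab, Bb, Db | Db, Eb, Gb, Bb | F, Ab, Cb, Db | Cb, F, Ab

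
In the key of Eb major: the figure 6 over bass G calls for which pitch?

Counting 5 letter steps above G lands on E; in Eb major, that letter is Eb.

Eb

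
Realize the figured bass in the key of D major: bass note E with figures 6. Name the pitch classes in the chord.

E, G, C#

The written figures 6 are shorthand for 6/3: the 3 is implied.
A third above E in this key is G.
A sixth above E in this key is C#.
Together with the bass E, this spells C# diminished in first inversion.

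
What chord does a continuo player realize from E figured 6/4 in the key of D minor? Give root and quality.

The figures 6/4 indicate a triad in second inversion.
In second inversion the root lies a fourth above the bass: a fourth above E in D minor is A.
The chord tones are E, A, C, giving A minor.

A minor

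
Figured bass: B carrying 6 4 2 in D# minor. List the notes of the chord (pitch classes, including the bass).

B, C#, E#, G#

A second above B in this key is C#.
A fourth above B in this key is E#.
A sixth above B in this key is G#.
Together with the bass B, this spells C# dominant seventh in third inversion.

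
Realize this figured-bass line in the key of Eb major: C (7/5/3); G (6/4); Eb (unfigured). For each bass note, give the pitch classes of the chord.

C, Eb, G, Bb | G, C, Eb | Eb, G, Bb

C (7/5/3): C, Eb, G, Bb.
G (6/4): G, C, Eb.
Eb (5/3): Eb, G, Bb.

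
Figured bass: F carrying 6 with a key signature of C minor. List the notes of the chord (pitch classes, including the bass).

F, Ab, D

The written figures 6 are shorthand for 6/3: the 3 is implied.
A third above F in this key is Ab.
A sixth above F in this key is D.
Together with the bass F, this spells D diminished in first inversion.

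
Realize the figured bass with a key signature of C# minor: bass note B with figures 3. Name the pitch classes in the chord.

The written figures 3 are shorthand for 5/3: the 5 is implied.
A third above B in this key is D#.
A fifth above B in this key is F#.
Together with the bass B, this spells B major in root position.

B, D#, F#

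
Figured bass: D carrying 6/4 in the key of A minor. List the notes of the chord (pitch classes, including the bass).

A fourth above D in this key is G.
A sixth above D in this key is B.
Together with the bass D, this spells G major in second inversion.

D, G, B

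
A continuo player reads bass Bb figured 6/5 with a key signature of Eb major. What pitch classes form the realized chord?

The written figures 6/5 are shorthand for 6/5/3: the 3 is implied.
A third above Bb in this key is D.
A fifth above Bb in this key is F.
A sixth above Bb in this key is G.
Together with the bass Bb, this spells G minor seventh in first inversion.

Bb, D, F, G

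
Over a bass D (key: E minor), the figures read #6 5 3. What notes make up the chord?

D, F#, A, B#

A third above D in this key is F#.
A fifth above D in this key is A.
A sixth above D in this key is B, raised to B# by the sharp.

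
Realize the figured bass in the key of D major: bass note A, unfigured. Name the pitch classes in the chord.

An unfigured bass implies 5/3.
A third above A in this key is C#.
A fifth above A in this key is E.
Together with the bass A, this spells A major in root position.

A, C#, E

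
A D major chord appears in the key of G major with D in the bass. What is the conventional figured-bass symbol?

no figures

D is the root of D major, so the chord is in root position.
A triad in root position is figured 5/3, conventionally abbreviated (no figures — root-position triad).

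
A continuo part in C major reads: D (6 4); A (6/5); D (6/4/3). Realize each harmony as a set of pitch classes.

D (6/4): D, G, B.
A (6/5/3): A, C, E, F.
D (6/4/3): D, F, G, B.

D, G, B | A, C, E, F | D, F, G, B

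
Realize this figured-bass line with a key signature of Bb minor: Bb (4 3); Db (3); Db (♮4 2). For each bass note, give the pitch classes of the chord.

Bb, Db, Eb, Gb | Db, F, Ab | Db, Eb, G, Bb

Bb (6/4/3): Bb, Db, Eb, Gb.
Db (5/3): Db, F, Ab.
Db (6/♮4/2): Db, Eb, G, Bb.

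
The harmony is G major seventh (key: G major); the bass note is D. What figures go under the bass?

D is the fifth of G major seventh, so the chord is in second inversion.
A seventh chord in second inversion is figured 6/4/3, conventionally abbreviated 4/3.

4/3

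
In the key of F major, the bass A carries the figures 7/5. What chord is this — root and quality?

The figures 7/5 indicate a seventh chord in root position.
In root position the bass is the root, so the root is A.
The chord tones are A, C, E, G, giving A minor seventh.

A minor seventh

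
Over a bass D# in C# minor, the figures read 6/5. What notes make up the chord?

The written figures 6/5 are shorthand for 6/5/3: the 3 is implied.
A third above D# in this key is F#.
A fifth above D# in this key is A.
A sixth above D# in this key is B.
Together with the bass D#, this spells B dominant seventh in first inversion.

D#, F#, A, B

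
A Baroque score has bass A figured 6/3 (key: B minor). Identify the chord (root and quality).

F# minor

The figures 6/3 indicate a triad in first inversion.
In first inversion the root lies a sixth above the bass: a sixth above A in B minor is F#.
The chord tones are A, C#, F#, giving F# minor.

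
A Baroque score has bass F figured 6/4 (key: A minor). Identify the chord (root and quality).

B diminished

The figures 6/4 indicate a triad in second inversion.
In second inversion the root lies a fourth above the bass: a fourth above F in A minor is B.
The chord tones are F, B, D, giving B diminished.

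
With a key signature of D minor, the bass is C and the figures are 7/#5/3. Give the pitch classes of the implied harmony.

A third above C in this key is E.
A fifth above C in this key is G, raised to G# by the sharp.
A seventh above C in this key is Bb.
Together with the bass C, this spells C augmented seventh in root position.

C, E, G#, Bb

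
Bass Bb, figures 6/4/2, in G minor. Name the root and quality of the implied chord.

The figures 6/4/2 indicate a seventh chord in third inversion.
In third inversion the root lies a second above the bass: a second above Bb in G minor is C.
The chord tones are Bb, C, Eb, G, giving C minor seventh.

C minor seventh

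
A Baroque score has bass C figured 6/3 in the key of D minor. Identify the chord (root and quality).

A minor

The figures 6/3 indicate a triad in first inversion.
In first inversion the root lies a sixth above the bass: a sixth above C in D minor is A.
The chord tones are C, E, A, giving A minor.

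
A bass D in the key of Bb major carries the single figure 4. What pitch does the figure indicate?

G

Counting 3 letter steps above D lands on G; in Bb major, that letter is G.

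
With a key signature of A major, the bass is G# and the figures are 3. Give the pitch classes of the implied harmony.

G#, B, D

The written figures 3 are shorthand for 5/3: the 5 is implied.
A third above G# in this key is B.
A fifth above G# in this key is D.
Together with the bass G#, this spells G# diminished in root position.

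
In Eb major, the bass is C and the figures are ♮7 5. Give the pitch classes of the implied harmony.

The written figures ♮7 5 are shorthand for 7/5/3: the 3 is implied.
A third above C in this key is Eb.
A fifth above C in this key is G.
A seventh above C in this key is Bb, made natural (B) by the ♮ figure.
Together with the bass C, this spells C minor-major seventh in root position.

C, Eb, G, B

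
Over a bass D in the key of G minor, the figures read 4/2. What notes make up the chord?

D, Eb, G, Bb

The written figures 4/2 are shorthand for 6/4/2: the 6 is implied.
A second above D in this key is Eb.
A fourth above D in this key is G.
A sixth above D in this key is Bb.
Together with the bass D, this spells Eb major seventh in third inversion.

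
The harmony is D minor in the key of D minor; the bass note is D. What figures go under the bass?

no figures

D is the root of D minor, so the chord is in root position.
A triad in root position is figured 5/3, conventionally abbreviated (no figures — root-position triad).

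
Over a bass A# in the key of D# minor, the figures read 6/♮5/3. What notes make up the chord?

A#, C#, E, F#

A third above A# in this key is C#.
A fifth above A# in this key is E#, made natural (E) by the ♮ figure.
A sixth above A# in this key is F#.
Together with the bass A#, this spells F# dominant seventh in first inversion.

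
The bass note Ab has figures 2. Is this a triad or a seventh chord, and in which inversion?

seventh chord, third inversion

2 is shorthand for 6/4/2.
Intervals of 6/4/2 above the bass form a seventh chord; the bass is the seventh, so this is third inversion.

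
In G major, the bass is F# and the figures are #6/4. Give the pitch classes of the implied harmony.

A fourth above F# in this key is B.
A sixth above F# in this key is D, raised to D# by the sharp.
Together with the bass F#, this spells B major in second inversion.

F#, B, D#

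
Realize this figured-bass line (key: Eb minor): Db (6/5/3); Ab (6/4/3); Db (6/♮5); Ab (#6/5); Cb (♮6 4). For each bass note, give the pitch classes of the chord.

Db (6/5/3): Db, F, Ab, Bb.
Ab (6/4/3): Ab, Cb, Db, F.
Db (6/♮5/3): Db, F, A, Bb.
Ab (#6/5/3): Ab, Cb, Eb, F#.
Cb (♮6/4): Cb, F, A.

Db, F, Ab, Bb | Ab, Cb, Db, F | Db, F, A, Bb | Ab, Cb, Eb, F# | Cb, F, A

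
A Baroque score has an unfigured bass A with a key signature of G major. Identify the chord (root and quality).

An unfigured bass indicates a triad in root position.
In root position the bass is the root, so the root is A.
The chord tones are A, C, E, giving A minor.

A minor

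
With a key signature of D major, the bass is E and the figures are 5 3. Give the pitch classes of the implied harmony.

A third above E in this key is G.
A fifth above E in this key is B.
Together with the bass E, this spells E minor in root position.

E, G, B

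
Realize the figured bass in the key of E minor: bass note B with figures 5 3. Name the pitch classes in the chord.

A third above B in this key is D.
A fifth above B in this key is F#.
Together with the bass B, this spells B minor in root position.

B, D, F#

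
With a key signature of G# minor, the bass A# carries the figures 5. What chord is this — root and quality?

A# diminished

The figures 5 indicate a triad in root position.
In root position the bass is the root, so the root is A#.
The chord tones are A#, C#, E, giving A# diminished.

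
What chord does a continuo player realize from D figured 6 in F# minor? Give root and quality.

B minor

The figures 6 indicate a triad in first inversion.
In first inversion the root lies a sixth above the bass: a sixth above D in F# minor is B.
The chord tones are D, F#, B, giving B minor.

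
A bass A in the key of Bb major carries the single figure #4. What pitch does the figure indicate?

Counting 3 letter steps above A lands on D; in Bb major, that letter is D.
The #4 figure raises it a semitone, giving D#.

D#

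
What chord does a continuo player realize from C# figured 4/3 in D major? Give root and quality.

F# minor seventh

The figures 4/3 indicate a seventh chord in second inversion.
In second inversion the root lies a fourth above the bass: a fourth above C# in D major is F#.
The chord tones are C#, E, F#, A, giving F# minor seventh.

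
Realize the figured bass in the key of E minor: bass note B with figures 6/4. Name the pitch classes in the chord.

B, E, G

A fourth above B in this key is E.
A sixth above B in this key is G.
Together with the bass B, this spells E minor in second inversion.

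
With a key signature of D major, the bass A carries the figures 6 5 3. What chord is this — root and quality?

F# minor seventh

The figures 6 5 3 indicate a seventh chord in first inversion.
In first inversion the root lies a sixth above the bass: a sixth above A in D major is F#.
The chord tones are A, C#, E, F#, giving F# minor seventh.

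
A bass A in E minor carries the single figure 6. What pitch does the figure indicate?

Counting 5 letter steps above A lands on F; in E minor, that letter is F#.

F#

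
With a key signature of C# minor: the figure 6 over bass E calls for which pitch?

Counting 5 letter steps above E lands on C; in C# minor, that letter is C#.

C#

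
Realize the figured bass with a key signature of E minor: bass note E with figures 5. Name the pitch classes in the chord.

The written figures 5 are shorthand for 5/3: the 3 is implied.
A third above E in this key is G.
A fifth above E in this key is B.
Together with the bass E, this spells E minor in root position.

E, G, B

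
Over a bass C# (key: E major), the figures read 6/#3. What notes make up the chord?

C#, E#, A

A third above C# in this key is E, raised to E# by the sharp.
A sixth above C# in this key is A.
Together with the bass C#, this spells A augmented in first inversion.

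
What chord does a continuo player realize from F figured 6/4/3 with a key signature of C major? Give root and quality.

The figures 6/4/3 indicate a seventh chord in second inversion.
In second inversion the root lies a fourth above the bass: a fourth above F in C major is B.
The chord tones are F, A, B, D, giving B half-diminished seventh.

B half-diminished seventh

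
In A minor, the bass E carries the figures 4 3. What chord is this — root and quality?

The figures 4 3 indicate a seventh chord in second inversion.
In second inversion the root lies a fourth above the bass: a fourth above E in A minor is A.
The chord tones are E, G, A, C, giving A minor seventh.

A minor seventh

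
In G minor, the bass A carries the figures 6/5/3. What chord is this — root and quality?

F dominant seventh

The figures 6/5/3 indicate a seventh chord in first inversion.
In first inversion the root lies a sixth above the bass: a sixth above A in G minor is F.
The chord tones are A, C, Eb, F, giving F dominant seventh.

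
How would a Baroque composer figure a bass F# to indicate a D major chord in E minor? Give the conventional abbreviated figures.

F# is the third of D major, so the chord is in first inversion.
A triad in first inversion is figured 6/3, conventionally abbreviated 6.

6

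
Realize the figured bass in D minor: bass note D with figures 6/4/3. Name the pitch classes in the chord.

A third above D in this key is F.
A fourth above D in this key is G.
A sixth above D in this key is Bb.
Together with the bass D, this spells G minor seventh in second inversion.

D, F, G, Bb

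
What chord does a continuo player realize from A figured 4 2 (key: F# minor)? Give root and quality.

B minor seventh

The figures 4 2 indicate a seventh chord in third inversion.
In third inversion the root lies a second above the bass: a second above A in F# minor is B.
The chord tones are A, B, D, F#, giving B minor seventh.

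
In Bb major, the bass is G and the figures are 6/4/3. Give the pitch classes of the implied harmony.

A third above G in this key is Bb.
A fourth above G in this key is C.
A sixth above G in this key is Eb.
Together with the bass G, this spells C minor seventh in second inversion.

G, Bb, C, Eb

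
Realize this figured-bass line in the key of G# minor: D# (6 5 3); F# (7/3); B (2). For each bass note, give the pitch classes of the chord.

D#, F#, A#, B | F#, A#, C#, E | B, C#, E, G#

D# (6/5/3): D#, F#, A#, B.
F# (7/5/3): F#, A#, C#, E.
B (6/4/2): B, C#, E, G#.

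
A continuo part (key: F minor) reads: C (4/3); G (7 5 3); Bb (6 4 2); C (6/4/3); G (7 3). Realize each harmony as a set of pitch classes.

C (6/4/3): C, Eb, F, Ab.
G (7/5/3): G, Bb, Db, F.
Bb (6/4/2): Bb, C, Eb, G.
C (6/4/3): C, Eb, F, Ab.
G (7/5/3): G, Bb, Db, F.

C, Eb, F, Ab | G, Bb, Db, F | Bb, C, Eb, G | C, Eb, F, Ab | G, Bb, Db, F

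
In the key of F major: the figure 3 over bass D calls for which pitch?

Counting 2 letter steps above D lands on F; in F major, that letter is F.

F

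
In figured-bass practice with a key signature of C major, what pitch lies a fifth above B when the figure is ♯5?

Counting 4 letter steps above B lands on F; in C major, that letter is F.
The #5 figure raises it a semitone, giving F#.

F#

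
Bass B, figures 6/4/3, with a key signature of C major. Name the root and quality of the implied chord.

E minor seventh

The figures 6/4/3 indicate a seventh chord in second inversion.
In second inversion the root lies a fourth above the bass: a fourth above B in C major is E.
The chord tones are B, D, E, G, giving E minor seventh.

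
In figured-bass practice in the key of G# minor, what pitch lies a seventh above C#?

B

Counting 6 letter steps above C# lands on B; in G# minor, that letter is B.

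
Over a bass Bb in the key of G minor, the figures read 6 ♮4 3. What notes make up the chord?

Bb, D, E, G

A third above Bb in this key is D.
A fourth above Bb in this key is Eb, made natural (E) by the ♮ figure.
A sixth above Bb in this key is G.
Together with the bass Bb, this spells E half-diminished seventh in second inversion.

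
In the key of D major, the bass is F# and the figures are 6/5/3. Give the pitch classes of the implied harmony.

A third above F# in this key is A.
A fifth above F# in this key is C#.
A sixth above F# in this key is D.
Together with the bass F#, this spells D major seventh in first inversion.

F#, A, C#, D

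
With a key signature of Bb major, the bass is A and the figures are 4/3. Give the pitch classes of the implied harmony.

The written figures 4/3 are shorthand for 6/4/3: the 6 is implied.
A third above A in this key is C.
A fourth above A in this key is D.
A sixth above A in this key is F.
Together with the bass A, this spells D minor seventh in second inversion.

A, C, D, F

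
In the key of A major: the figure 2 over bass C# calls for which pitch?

Counting 1 letter step above C# lands on D; in A major, that letter is D.

D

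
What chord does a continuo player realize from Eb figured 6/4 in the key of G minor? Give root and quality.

The figures 6/4 indicate a triad in second inversion.
In second inversion the root lies a fourth above the bass: a fourth above Eb in G minor is A.
The chord tones are Eb, A, C, giving A diminished.

A diminished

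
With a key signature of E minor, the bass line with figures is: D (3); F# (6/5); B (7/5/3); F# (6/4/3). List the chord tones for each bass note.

D, F#, A | F#, A, C, D | B, D, F#, A | F#, A, B, D

D (5/3): D, F#, A.
F# (6/5/3): F#, A, C, D.
B (7/5/3): B, D, F#, A.
F# (6/4/3): F#, A, B, D.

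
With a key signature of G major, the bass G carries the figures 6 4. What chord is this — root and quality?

C major

The figures 6 4 indicate a triad in second inversion.
In second inversion the root lies a fourth above the bass: a fourth above G in G major is C.
The chord tones are G, C, E, giving C major.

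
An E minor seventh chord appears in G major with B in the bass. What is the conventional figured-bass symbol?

4/3

B is the fifth of E minor seventh, so the chord is in second inversion.
A seventh chord in second inversion is figured 6/4/3, conventionally abbreviated 4/3.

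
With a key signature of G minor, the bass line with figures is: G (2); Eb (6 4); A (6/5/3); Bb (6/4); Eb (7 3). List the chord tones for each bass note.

G (6/4/2): G, A, C, Eb.
Eb (6/4): Eb, A, C.
A (6/5/3): A, C, Eb, F.
Bb (6/4): Bb, Eb, G.
Eb (7/5/3): Eb, G, Bb, D.

G, A, C, Eb | Eb, A, C | A, C, Eb, F | Bb, Eb, G | Eb, G, Bb, D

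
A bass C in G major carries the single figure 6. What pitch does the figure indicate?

A

Counting 5 letter steps above C lands on A; in G major, that letter is A.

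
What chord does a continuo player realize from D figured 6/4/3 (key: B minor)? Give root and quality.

The figures 6/4/3 indicate a seventh chord in second inversion.
In second inversion the root lies a fourth above the bass: a fourth above D in B minor is G.
The chord tones are D, F#, G, B, giving G major seventh.

G major seventh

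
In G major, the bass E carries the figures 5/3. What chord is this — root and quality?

The figures 5/3 indicate a triad in root position.
In root position the bass is the root, so the root is E.
The chord tones are E, G, B, giving E minor.

E minor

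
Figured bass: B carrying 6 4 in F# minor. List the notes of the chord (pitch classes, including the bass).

B, E, G#

A fourth above B in this key is E.
A sixth above B in this key is G#.
Together with the bass B, this spells E major in second inversion.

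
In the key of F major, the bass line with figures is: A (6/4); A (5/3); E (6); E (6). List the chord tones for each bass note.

A, D, F | A, C, E | E, G, C | E, G, C

A (6/4): A, D, F.
A (5/3): A, C, E.
E (6/3): E, G, C.
E (6/3): E, G, C.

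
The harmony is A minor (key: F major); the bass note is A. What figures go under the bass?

no figures

A is the root of A minor, so the chord is in root position.
A triad in root position is figured 5/3, conventionally abbreviated (no figures — root-position triad).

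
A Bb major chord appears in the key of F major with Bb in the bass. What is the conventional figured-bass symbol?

no figures

Bb is the root of Bb major, so the chord is in root position.
A triad in root position is figured 5/3, conventionally abbreviated (no figures — root-position triad).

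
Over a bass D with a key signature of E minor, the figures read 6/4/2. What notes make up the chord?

A second above D in this key is E.
A fourth above D in this key is G.
A sixth above D in this key is B.
Together with the bass D, this spells E minor seventh in third inversion.

D, E, G, B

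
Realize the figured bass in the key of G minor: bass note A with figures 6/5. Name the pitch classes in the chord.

The written figures 6/5 are shorthand for 6/5/3: the 3 is implied.
A third above A in this key is C.
A fifth above A in this key is Eb.
A sixth above A in this key is F.
Together with the bass A, this spells F dominant seventh in first inversion.

A, C, Eb, F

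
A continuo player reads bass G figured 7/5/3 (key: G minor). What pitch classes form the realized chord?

A third above G in this key is Bb.
A fifth above G in this key is D.
A seventh above G in this key is F.
Together with the bass G, this spells G minor seventh in root position.

G, Bb, D, F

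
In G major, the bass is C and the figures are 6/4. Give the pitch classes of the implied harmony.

A fourth above C in this key is F#.
A sixth above C in this key is A.
Together with the bass C, this spells F# diminished in second inversion.

C, F#, A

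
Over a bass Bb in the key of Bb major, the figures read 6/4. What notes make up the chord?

Bb, Eb, G

A fourth above Bb in this key is Eb.
A sixth above Bb in this key is G.
Together with the bass Bb, this spells Eb major in second inversion.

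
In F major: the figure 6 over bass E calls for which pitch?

C

Counting 5 letter steps above E lands on C; in F major, that letter is C.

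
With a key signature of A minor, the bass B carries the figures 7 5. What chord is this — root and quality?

The figures 7 5 indicate a seventh chord in root position.
In root position the bass is the root, so the root is B.
The chord tones are B, D, F, A, giving B half-diminished seventh.

B half-diminished seventh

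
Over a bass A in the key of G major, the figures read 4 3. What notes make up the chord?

The written figures 4 3 are shorthand for 6/4/3: the 6 is implied.
A third above A in this key is C.
A fourth above A in this key is D.
A sixth above A in this key is F#.
Together with the bass A, this spells D dominant seventh in second inversion.

A, C, D, F#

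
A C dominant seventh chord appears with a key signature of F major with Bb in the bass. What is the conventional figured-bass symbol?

Bb is the seventh of C dominant seventh, so the chord is in third inversion.
A seventh chord in third inversion is figured 6/4/2, conventionally abbreviated 4/2.

4/2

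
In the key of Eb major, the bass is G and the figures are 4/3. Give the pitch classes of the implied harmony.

The written figures 4/3 are shorthand for 6/4/3: the 6 is implied.
A third above G in this key is Bb.
A fourth above G in this key is C.
A sixth above G in this key is Eb.
Together with the bass G, this spells C minor seventh in second inversion.

G, Bb, C, Eb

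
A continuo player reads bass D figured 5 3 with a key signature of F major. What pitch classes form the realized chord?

D, F, A

A third above D in this key is F.
A fifth above D in this key is A.
Together with the bass D, this spells D minor in root position.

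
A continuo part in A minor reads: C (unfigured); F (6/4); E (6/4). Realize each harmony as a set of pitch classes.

C, E, G | F, B, D | E, A, C

C (5/3): C, E, G.
F (6/4): F, B, D.
E (6/4): E, A, C.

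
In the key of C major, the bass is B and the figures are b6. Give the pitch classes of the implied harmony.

B, D, Gb

The written figures b6 are shorthand for 6/3: the 3 is implied.
A third above B in this key is D.
A sixth above B in this key is G, lowered to Gb by the flat.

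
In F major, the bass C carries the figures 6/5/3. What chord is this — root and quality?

A minor seventh

The figures 6/5/3 indicate a seventh chord in first inversion.
In first inversion the root lies a sixth above the bass: a sixth above C in F major is A.
The chord tones are C, E, G, A, giving A minor seventh.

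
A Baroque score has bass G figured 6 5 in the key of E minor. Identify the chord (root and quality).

The figures 6 5 indicate a seventh chord in first inversion.
In first inversion the root lies a sixth above the bass: a sixth above G in E minor is E.
The chord tones are G, B, D, E, giving E minor seventh.

E minor seventh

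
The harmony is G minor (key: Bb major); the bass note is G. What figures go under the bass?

no figures

G is the root of G minor, so the chord is in root position.
A triad in root position is figured 5/3, conventionally abbreviated (no figures — root-position triad).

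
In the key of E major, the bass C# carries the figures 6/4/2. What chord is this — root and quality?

D# half-diminished seventh

The figures 6/4/2 indicate a seventh chord in third inversion.
In third inversion the root lies a second above the bass: a second above C# in E major is D#.
The chord tones are C#, D#, F#, A, giving D# half-diminished seventh.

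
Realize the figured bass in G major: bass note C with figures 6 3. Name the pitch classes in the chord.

C, E, A

A third above C in this key is E.
A sixth above C in this key is A.
Together with the bass C, this spells A minor in first inversion.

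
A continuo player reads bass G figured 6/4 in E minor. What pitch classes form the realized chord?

A fourth above G in this key is C.
A sixth above G in this key is E.
Together with the bass G, this spells C major in second inversion.

G, C, E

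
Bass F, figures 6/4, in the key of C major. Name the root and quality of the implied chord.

B diminished

The figures 6/4 indicate a triad in second inversion.
In second inversion the root lies a fourth above the bass: a fourth above F in C major is B.
The chord tones are F, B, D, giving B diminished.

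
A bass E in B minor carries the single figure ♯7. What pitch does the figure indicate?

Counting 6 letter steps above E lands on D; in B minor, that letter is D.
The #7 figure raises it a semitone, giving D#.

D#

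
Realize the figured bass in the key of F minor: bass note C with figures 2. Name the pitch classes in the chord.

The written figures 2 are shorthand for 6/4/2: the 6/4 are implied.
A second above C in this key is Db.
A fourth above C in this key is F.
A sixth above C in this key is Ab.
Together with the bass C, this spells Db major seventh in third inversion.

C, Db, F, Ab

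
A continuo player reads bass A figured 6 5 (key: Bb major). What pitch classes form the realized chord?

A, C, Eb, F

The written figures 6 5 are shorthand for 6/5/3: the 3 is implied.
A third above A in this key is C.
A fifth above A in this key is Eb.
A sixth above A in this key is F.
Together with the bass A, this spells F dominant seventh in first inversion.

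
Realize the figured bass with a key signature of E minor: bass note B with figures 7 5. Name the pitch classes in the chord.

The written figures 7 5 are shorthand for 7/5/3: the 3 is implied.
A third above B in this key is D.
A fifth above B in this key is F#.
A seventh above B in this key is A.
Together with the bass B, this spells B minor seventh in root position.

B, D, F#, A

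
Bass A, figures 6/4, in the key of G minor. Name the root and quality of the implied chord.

D minor

The figures 6/4 indicate a triad in second inversion.
In second inversion the root lies a fourth above the bass: a fourth above A in G minor is D.
The chord tones are A, D, F, giving D minor.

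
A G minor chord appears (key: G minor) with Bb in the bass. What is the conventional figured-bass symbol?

6

Bb is the third of G minor, so the chord is in first inversion.
A triad in first inversion is figured 6/3, conventionally abbreviated 6.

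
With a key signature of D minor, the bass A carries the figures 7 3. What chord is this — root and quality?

The figures 7 3 indicate a seventh chord in root position.
In root position the bass is the root, so the root is A.
The chord tones are A, C, E, G, giving A minor seventh.

A minor seventh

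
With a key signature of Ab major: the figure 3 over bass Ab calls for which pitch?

C

Counting 2 letter steps above Ab lands on C; in Ab major, that letter is C.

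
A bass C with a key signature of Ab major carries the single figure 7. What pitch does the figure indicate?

Counting 6 letter steps above C lands on B; in Ab major, that letter is Bb.

Bb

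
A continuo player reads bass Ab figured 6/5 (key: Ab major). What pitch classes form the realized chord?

Ab, C, Eb, F

The written figures 6/5 are shorthand for 6/5/3: the 3 is implied.
A third above Ab in this key is C.
A fifth above Ab in this key is Eb.
A sixth above Ab in this key is F.
Together with the bass Ab, this spells F minor seventh in first inversion.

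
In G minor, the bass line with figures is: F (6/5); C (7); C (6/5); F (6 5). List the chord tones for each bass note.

F (6/5/3): F, A, C, D.
C (7/5/3): C, Eb, G, Bb.
C (6/5/3): C, Eb, G, A.
F (6/5/3): F, A, C, D.

F, A, C, D | C, Eb, G, Bb | C, Eb, G, A | F, A, C, D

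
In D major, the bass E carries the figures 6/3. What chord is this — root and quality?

The figures 6/3 indicate a triad in first inversion.
In first inversion the root lies a sixth above the bass: a sixth above E in D major is C#.
The chord tones are E, G, C#, giving C# diminished.

C# diminished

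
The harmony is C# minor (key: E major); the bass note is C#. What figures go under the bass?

no figures

C# is the root of C# minor, so the chord is in root position.
A triad in root position is figured 5/3, conventionally abbreviated (no figures — root-position triad).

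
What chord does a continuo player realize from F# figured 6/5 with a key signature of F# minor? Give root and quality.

D major seventh

The figures 6/5 indicate a seventh chord in first inversion.
In first inversion the root lies a sixth above the bass: a sixth above F# in F# minor is D.
The chord tones are F#, A, C#, D, giving D major seventh.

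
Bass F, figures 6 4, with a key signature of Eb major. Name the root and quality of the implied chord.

The figures 6 4 indicate a triad in second inversion.
In second inversion the root lies a fourth above the bass: a fourth above F in Eb major is Bb.
The chord tones are F, Bb, D, giving Bb major.

Bb major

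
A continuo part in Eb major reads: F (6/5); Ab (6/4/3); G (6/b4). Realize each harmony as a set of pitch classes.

F (6/5/3): F, Ab, C, D.
Ab (6/4/3): Ab, C, D, F.
G (6/b4): G, Cb, Eb.

F, Ab, C, D | Ab, C, D, F | G, Cb, Eb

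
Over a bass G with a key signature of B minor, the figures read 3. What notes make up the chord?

The written figures 3 are shorthand for 5/3: the 5 is implied.
A third above G in this key is B.
A fifth above G in this key is D.
Together with the bass G, this spells G major in root position.

G, B, D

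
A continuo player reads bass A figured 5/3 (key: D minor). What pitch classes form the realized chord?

A, C, E

A third above A in this key is C.
A fifth above A in this key is E.
Together with the bass A, this spells A minor in root position.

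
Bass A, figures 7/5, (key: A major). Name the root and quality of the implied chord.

The figures 7/5 indicate a seventh chord in root position.
In root position the bass is the root, so the root is A.
The chord tones are A, C#, E, G#, giving A major seventh.

A major seventh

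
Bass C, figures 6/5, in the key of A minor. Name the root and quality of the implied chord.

A minor seventh

The figures 6/5 indicate a seventh chord in first inversion.
In first inversion the root lies a sixth above the bass: a sixth above C in A minor is A.
The chord tones are C, E, G, A, giving A minor seventh.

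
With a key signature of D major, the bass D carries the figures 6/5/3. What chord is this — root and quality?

The figures 6/5/3 indicate a seventh chord in first inversion.
In first inversion the root lies a sixth above the bass: a sixth above D in D major is B.
The chord tones are D, F#, A, B, giving B minor seventh.

B minor seventh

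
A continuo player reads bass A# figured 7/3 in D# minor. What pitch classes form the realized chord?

A#, C#, E#, G#

The written figures 7/3 are shorthand for 7/5/3: the 5 is implied.
A third above A# in this key is C#.
A fifth above A# in this key is E#.
A seventh above A# in this key is G#.
Together with the bass A#, this spells A# minor seventh in root position.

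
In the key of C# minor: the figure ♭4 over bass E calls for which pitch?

Ab

Counting 3 letter steps above E lands on A; in C# minor, that letter is A.
The b4 figure lowers it a semitone, giving Ab.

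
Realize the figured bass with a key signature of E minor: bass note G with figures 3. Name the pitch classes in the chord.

G, B, D

The written figures 3 are shorthand for 5/3: the 5 is implied.
A third above G in this key is B.
A fifth above G in this key is D.
Together with the bass G, this spells G major in root position.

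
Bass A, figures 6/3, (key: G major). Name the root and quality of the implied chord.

The figures 6/3 indicate a triad in first inversion.
In first inversion the root lies a sixth above the bass: a sixth above A in G major is F#.
The chord tones are A, C, F#, giving F# diminished.

F# diminished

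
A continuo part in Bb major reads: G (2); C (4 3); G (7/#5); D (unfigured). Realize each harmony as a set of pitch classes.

G (6/4/2): G, A, C, Eb.
C (6/4/3): C, Eb, F, A.
G (7/#5/3): G, Bb, D#, F.
D (5/3): D, F, A.

G, A, C, Eb | C, Eb, F, A | G, Bb, D#, F | D, F, A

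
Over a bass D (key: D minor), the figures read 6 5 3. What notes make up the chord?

A third above D in this key is F.
A fifth above D in this key is A.
A sixth above D in this key is Bb.
Together with the bass D, this spells Bb major seventh in first inversion.

D, F, A, Bb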